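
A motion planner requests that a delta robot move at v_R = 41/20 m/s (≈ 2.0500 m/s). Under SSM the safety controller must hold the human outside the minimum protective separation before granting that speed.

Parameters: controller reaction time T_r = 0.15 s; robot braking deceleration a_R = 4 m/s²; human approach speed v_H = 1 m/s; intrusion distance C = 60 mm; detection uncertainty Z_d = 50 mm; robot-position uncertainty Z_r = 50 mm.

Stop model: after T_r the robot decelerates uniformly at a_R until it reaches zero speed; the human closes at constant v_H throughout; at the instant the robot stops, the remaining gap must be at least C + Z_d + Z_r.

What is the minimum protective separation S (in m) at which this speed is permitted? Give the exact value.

S_min = 5297/3200 m = 1.6553 m

braking lasts T_s = (41/20)/4 = 0.5125 s
reaction-phase robot travel = 2.0500·0.1500 = 0.3075 m
braking distance = 2.0500²/(2·4.0000) = 0.5253 m
person approaches 1.0000·(0.1500+0.5125) = 0.6625 m
margins: 0.0600+0.0500+0.0500 = 0.1600 m
S_min ≈ 0.3075+0.5253+0.6625+0.1600  ⇒  S_min = 5297/3200 m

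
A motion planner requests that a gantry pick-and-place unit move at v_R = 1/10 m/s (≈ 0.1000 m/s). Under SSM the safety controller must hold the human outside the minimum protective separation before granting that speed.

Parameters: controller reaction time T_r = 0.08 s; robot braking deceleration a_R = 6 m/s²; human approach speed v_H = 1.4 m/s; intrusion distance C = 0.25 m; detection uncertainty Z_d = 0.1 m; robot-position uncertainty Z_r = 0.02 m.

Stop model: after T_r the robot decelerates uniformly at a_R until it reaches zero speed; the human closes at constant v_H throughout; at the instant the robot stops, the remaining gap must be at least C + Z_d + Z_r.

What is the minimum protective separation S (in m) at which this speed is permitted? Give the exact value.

S_min = 617/1200 m = 0.5142 m

T_s = v_R/a_R = (1/10)/6 = 0.0167 s
reaction-phase robot travel = 0.1000·0.0800 = 0.0080 m
braking distance = 0.1000²/(2·6.0000) = 0.0008 m
human over T_r+T_s: 1.4000·(0.0800+0.0167) = 0.1353 m
residual clearance needed = 0.2500+0.1000+0.0200 = 0.3700 m
S_min ≈ 0.0080+0.0008+0.1353+0.3700  ⇒  S_min = 617/1200 m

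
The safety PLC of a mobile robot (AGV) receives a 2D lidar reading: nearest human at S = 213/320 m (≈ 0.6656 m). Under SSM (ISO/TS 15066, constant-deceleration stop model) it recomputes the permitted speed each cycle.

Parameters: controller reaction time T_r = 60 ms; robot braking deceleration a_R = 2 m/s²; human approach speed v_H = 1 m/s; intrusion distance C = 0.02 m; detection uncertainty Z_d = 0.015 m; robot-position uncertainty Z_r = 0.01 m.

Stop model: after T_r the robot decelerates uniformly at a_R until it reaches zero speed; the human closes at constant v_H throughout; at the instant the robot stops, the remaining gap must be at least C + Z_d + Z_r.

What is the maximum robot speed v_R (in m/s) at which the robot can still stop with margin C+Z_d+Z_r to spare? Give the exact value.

collect terms ⇒ (1/4)·v_R² + (14/25)·v_R + (-897/1600) = 0
  disc = (14/25)² − 4·(1/4)·(-897/1600) = 34969/40000 ; √disc = 187/200
  v_R = (−(14/25) + 187/200) / (2·(1/4)) = 3/4 m/s
check:
braking lasts T_s = (3/4)/2 = 0.3750 s
robot in T_r: 0.7500·0.0600 = 0.0450 m
robot covers 0.7500·0.3750 − ½·2.0000·0.3750² = 0.1406 m while stopping
human closes 1.0000·0.4350 = 0.4350 m
residual clearance needed = 0.0200+0.0150+0.0100 = 0.0450 m
sum ≈ 0.0450+0.1406+0.4350+0.0450 ≈ 0.6656 m = S ✓

v_R_max = 3/4 m/s = 0.7500 m/s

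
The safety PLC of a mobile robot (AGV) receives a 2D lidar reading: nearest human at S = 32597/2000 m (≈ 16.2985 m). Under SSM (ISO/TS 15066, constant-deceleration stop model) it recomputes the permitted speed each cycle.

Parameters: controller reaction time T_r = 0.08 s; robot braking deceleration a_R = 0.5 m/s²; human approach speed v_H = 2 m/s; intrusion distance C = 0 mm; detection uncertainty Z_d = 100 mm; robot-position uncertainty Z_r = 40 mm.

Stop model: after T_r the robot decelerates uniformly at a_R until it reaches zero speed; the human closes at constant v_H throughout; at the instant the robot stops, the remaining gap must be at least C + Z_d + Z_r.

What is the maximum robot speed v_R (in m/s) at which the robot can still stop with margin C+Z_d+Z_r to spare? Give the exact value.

v_R_max = 49/20 m/s = 2.4500 m/s

at the boundary: (1)·v² + (102/25)·v + (-31997/2000) = 0
  disc = (102/25)² − 4·(1)·(-31997/2000) = 201601/2500 ; √disc = 449/50
  v_R = (−(102/25) + 449/50) / (2·(1)) = 49/20 m/s
check:
stop time T_s = (49/20)/(1/2) = 4.9000 s
robot in T_r: 2.4500·0.0800 = 0.1960 m
braking distance = 2.4500²/(2·0.5000) = 6.0025 m
human over T_r+T_s: 2.0000·(0.0800+4.9000) = 9.9600 m
C+Z_d+Z_r = 0.0000+0.1000+0.0400 = 0.1400 m
sum ≈ 0.1960+6.0025+9.9600+0.1400 ≈ 16.2985 m = S ✓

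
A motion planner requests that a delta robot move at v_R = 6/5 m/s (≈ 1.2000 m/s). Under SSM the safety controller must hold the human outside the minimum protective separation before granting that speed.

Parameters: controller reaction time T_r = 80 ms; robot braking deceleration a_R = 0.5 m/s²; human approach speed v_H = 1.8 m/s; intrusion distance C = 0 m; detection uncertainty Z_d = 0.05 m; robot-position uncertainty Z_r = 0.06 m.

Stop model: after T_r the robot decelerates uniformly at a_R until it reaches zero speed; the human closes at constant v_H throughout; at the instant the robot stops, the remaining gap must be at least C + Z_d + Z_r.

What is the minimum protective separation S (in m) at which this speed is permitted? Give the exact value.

S_min = 611/100 m = 6.1100 m

stop time T_s = (6/5)/(1/2) = 2.4000 s
reaction-phase robot travel = 1.2000·0.0800 = 0.0960 m
robot under decel: 1.2000²/(2·0.5000) = 1.4400 m
human closes 1.8000·2.4800 = 4.4640 m
residual clearance needed = 0.0000+0.0500+0.0600 = 0.1100 m
S_min ≈ 0.0960+1.4400+4.4640+0.1100  ⇒  S_min = 611/100 m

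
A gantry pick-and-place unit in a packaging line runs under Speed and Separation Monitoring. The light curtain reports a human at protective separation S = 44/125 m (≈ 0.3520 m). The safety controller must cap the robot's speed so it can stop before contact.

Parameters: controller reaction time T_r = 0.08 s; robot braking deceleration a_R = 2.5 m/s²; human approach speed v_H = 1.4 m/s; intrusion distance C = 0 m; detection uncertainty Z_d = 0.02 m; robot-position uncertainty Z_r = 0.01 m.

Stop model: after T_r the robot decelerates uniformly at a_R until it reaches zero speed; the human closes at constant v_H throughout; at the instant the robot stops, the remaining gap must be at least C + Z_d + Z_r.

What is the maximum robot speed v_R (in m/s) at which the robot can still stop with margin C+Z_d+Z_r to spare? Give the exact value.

v_R_max = 3/10 m/s = 0.3000 m/s

collect terms ⇒ (1/5)·v_R² + (16/25)·v_R + (-21/100) = 0
  disc = (16/25)² − 4·(1/5)·(-21/100) = 361/625 ; √disc = 19/25
  v_R = (−(16/25) + 19/25) / (2·(1/5)) = 3/10 m/s
check:
T_s = v_R/a_R = (3/10)/(5/2) = 0.1200 s
reaction-phase robot travel = 0.3000·0.0800 = 0.0240 m
robot under decel: 0.3000²/(2·2.5000) = 0.0180 m
person approaches 1.4000·(0.0800+0.1200) = 0.2800 m
C+Z_d+Z_r = 0.0000+0.0200+0.0100 = 0.0300 m
sum ≈ 0.0240+0.0180+0.2800+0.0300 ≈ 0.3520 m = S ✓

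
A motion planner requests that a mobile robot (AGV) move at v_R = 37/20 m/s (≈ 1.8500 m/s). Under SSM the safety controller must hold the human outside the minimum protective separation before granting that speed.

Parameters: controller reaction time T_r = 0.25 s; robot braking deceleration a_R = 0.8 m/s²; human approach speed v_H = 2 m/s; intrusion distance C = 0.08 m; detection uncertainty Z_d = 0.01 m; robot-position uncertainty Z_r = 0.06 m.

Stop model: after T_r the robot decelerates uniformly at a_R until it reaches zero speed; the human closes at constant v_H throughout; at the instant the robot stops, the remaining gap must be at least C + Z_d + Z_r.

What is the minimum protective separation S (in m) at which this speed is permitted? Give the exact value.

T_s = v_R/a_R = (37/20)/(4/5) = 2.3125 s
robot covers v_R·T_r = 1.8500·0.2500 = 0.4625 m before braking
braking distance = 1.8500²/(2·0.8000) = 2.1391 m
human closes 2.0000·2.5625 = 5.1250 m
margins: 0.0800+0.0100+0.0600 = 0.1500 m
S_min ≈ 0.4625+2.1391+5.1250+0.1500  ⇒  S_min = 5041/640 m

S_min = 5041/640 m = 7.8766 m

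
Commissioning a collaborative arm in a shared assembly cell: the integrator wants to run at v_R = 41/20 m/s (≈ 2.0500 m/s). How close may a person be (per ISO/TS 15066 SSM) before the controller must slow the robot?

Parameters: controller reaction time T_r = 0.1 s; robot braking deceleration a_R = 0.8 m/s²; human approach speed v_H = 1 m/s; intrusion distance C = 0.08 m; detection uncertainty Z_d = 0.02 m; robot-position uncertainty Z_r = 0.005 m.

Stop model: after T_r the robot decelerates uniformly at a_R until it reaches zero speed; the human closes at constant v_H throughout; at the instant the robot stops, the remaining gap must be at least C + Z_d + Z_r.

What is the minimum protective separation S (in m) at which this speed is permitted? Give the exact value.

S_min = 17917/3200 m = 5.5991 m

braking lasts T_s = (41/20)/(4/5) = 2.5625 s
reaction-phase robot travel = 2.0500·0.1000 = 0.2050 m
robot covers 2.0500·2.5625 − ½·0.8000·2.5625² = 2.6266 m while stopping
human closes 1.0000·2.6625 = 2.6625 m
margins: 0.0800+0.0200+0.0050 = 0.1050 m
S_min ≈ 0.2050+2.6266+2.6625+0.1050  ⇒  S_min = 17917/3200 m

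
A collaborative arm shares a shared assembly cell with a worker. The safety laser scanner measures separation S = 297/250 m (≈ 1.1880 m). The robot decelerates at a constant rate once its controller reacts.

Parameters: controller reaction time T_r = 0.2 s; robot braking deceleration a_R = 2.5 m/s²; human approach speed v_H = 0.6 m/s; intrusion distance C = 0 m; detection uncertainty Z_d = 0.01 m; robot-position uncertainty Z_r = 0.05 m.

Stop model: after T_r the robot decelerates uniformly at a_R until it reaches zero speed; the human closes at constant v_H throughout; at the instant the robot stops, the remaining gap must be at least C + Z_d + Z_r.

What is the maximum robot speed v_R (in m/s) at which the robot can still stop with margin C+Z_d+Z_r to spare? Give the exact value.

v_R_max = 7/5 m/s = 1.4000 m/s

quadratic (1/5)·v² + (11/25)·v + (-126/125) = 0
  disc = (11/25)² − 4·(1/5)·(-126/125) = 1 ; √disc = 1
  v_R = (−(11/25) + 1) / (2·(1/5)) = 7/5 m/s
check:
braking lasts T_s = (7/5)/(5/2) = 0.5600 s
reaction-phase robot travel = 1.4000·0.2000 = 0.2800 m
robot under decel: 1.4000²/(2·2.5000) = 0.3920 m
person approaches 0.6000·(0.2000+0.5600) = 0.4560 m
residual clearance needed = 0.0000+0.0100+0.0500 = 0.0600 m
sum ≈ 0.2800+0.3920+0.4560+0.0600 ≈ 1.1880 m = S ✓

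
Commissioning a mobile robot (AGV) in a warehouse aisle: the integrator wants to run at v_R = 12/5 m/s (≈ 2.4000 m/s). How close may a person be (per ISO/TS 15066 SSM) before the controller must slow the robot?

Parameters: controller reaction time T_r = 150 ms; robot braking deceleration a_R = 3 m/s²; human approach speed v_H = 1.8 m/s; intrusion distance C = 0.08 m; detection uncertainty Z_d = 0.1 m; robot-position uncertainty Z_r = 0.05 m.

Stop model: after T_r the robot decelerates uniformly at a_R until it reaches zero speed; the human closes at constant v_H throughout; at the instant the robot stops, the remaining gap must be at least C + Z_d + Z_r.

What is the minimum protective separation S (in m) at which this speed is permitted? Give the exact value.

S_min = 163/50 m = 3.2600 m

braking lasts T_s = (12/5)/3 = 0.8000 s
robot covers v_R·T_r = 2.4000·0.1500 = 0.3600 m before braking
braking distance = 2.4000²/(2·3.0000) = 0.9600 m
human over T_r+T_s: 1.8000·(0.1500+0.8000) = 1.7100 m
margins: 0.0800+0.1000+0.0500 = 0.2300 m
S_min ≈ 0.3600+0.9600+1.7100+0.2300  ⇒  S_min = 163/50 m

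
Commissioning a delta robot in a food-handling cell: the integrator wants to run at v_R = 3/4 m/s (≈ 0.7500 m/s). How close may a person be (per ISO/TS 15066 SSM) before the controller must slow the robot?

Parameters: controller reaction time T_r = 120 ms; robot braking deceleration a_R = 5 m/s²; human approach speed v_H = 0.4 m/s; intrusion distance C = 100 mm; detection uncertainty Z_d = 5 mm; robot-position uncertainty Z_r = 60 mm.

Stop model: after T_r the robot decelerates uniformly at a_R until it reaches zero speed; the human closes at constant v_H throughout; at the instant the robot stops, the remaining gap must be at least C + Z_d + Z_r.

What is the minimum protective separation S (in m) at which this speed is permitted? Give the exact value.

S_min = 1677/4000 m = 0.4193 m

braking lasts T_s = (3/4)/5 = 0.1500 s
robot in T_r: 0.7500·0.1200 = 0.0900 m
braking distance = 0.7500²/(2·5.0000) = 0.0563 m
person approaches 0.4000·(0.1200+0.1500) = 0.1080 m
C+Z_d+Z_r = 0.1000+0.0050+0.0600 = 0.1650 m
S_min ≈ 0.0900+0.0563+0.1080+0.1650  ⇒  S_min = 1677/4000 m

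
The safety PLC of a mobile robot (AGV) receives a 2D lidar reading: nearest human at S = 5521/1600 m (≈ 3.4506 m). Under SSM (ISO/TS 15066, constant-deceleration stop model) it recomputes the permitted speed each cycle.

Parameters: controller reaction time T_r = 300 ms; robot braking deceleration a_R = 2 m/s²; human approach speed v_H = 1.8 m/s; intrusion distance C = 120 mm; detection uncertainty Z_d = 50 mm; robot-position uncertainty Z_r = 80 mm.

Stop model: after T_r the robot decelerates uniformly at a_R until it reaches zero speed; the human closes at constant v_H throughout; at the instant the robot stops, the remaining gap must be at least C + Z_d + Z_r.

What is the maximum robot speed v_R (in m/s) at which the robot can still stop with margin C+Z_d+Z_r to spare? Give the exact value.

collect terms ⇒ (1/4)·v_R² + (6/5)·v_R + (-4257/1600) = 0
  disc = (6/5)² − 4·(1/4)·(-4257/1600) = 6561/1600 ; √disc = 81/40
  v_R = (−(6/5) + 81/40) / (2·(1/4)) = 33/20 m/s
check:
T_s = v_R/a_R = (33/20)/2 = 0.8250 s
robot covers v_R·T_r = 1.6500·0.3000 = 0.4950 m before braking
braking distance = 1.6500²/(2·2.0000) = 0.6806 m
human over T_r+T_s: 1.8000·(0.3000+0.8250) = 2.0250 m
residual clearance needed = 0.1200+0.0500+0.0800 = 0.2500 m
sum ≈ 0.4950+0.6806+2.0250+0.2500 ≈ 3.4506 m = S ✓

v_R_max = 33/20 m/s = 1.6500 m/s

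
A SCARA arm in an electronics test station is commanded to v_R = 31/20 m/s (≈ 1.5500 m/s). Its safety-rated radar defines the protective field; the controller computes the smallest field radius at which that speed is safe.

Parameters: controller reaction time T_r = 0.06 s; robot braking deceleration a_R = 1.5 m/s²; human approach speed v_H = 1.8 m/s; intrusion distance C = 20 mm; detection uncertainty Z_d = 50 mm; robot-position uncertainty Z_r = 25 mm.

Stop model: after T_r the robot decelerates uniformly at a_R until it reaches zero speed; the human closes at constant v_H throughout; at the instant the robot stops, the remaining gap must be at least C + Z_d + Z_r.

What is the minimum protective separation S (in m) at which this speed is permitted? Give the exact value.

braking lasts T_s = (31/20)/(3/2) = 1.0333 s
robot covers v_R·T_r = 1.5500·0.0600 = 0.0930 m before braking
robot covers 1.5500·1.0333 − ½·1.5000·1.0333² = 0.8008 m while stopping
person approaches 1.8000·(0.0600+1.0333) = 1.9680 m
margins: 0.0200+0.0500+0.0250 = 0.0950 m
S_min ≈ 0.0930+0.8008+1.9680+0.0950  ⇒  S_min = 17741/6000 m

S_min = 17741/6000 m = 2.9568 m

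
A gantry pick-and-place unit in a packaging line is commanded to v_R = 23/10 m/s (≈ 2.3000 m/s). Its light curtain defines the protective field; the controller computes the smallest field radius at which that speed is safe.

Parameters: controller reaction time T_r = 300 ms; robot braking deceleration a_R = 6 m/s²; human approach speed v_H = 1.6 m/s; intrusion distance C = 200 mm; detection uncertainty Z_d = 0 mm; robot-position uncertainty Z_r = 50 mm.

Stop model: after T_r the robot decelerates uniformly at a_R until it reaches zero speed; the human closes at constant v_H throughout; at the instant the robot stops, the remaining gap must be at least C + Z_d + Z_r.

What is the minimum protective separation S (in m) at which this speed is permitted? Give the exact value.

stop time T_s = (23/10)/6 = 0.3833 s
robot in T_r: 2.3000·0.3000 = 0.6900 m
robot under decel: 2.3000²/(2·6.0000) = 0.4408 m
person approaches 1.6000·(0.3000+0.3833) = 1.0933 m
C+Z_d+Z_r = 0.2000+0.0000+0.0500 = 0.2500 m
S_min ≈ 0.6900+0.4408+1.0933+0.2500  ⇒  S_min = 2969/1200 m

S_min = 2969/1200 m = 2.4742 m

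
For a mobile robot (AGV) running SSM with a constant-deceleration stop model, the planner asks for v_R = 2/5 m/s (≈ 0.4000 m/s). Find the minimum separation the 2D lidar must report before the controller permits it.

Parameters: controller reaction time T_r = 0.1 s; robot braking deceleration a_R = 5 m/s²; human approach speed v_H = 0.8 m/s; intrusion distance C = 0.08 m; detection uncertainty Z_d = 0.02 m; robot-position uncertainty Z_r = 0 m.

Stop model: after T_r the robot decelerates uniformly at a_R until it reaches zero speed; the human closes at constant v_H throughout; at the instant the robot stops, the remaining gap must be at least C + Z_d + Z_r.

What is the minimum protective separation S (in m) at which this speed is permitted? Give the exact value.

braking lasts T_s = (2/5)/5 = 0.0800 s
robot covers v_R·T_r = 0.4000·0.1000 = 0.0400 m before braking
robot covers 0.4000·0.0800 − ½·5.0000·0.0800² = 0.0160 m while stopping
human closes 0.8000·0.1800 = 0.1440 m
margins: 0.0800+0.0200+0.0000 = 0.1000 m
S_min ≈ 0.0400+0.0160+0.1440+0.1000  ⇒  S_min = 3/10 m

S_min = 3/10 m = 0.3000 m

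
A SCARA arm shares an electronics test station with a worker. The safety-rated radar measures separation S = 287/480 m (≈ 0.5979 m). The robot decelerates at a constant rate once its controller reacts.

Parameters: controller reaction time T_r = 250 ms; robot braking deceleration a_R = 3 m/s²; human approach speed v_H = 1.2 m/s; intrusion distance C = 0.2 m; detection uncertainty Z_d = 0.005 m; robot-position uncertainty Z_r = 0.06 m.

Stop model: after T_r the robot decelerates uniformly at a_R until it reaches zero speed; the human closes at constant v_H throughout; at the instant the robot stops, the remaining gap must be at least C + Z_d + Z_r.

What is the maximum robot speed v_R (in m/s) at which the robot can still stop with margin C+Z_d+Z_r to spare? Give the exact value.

quadratic (1/6)·v² + (13/20)·v + (-79/2400) = 0
  disc = (13/20)² − 4·(1/6)·(-79/2400) = 4/9 ; √disc = 2/3
  v_R = (−(13/20) + 2/3) / (2·(1/6)) = 1/20 m/s
check:
braking lasts T_s = (1/20)/3 = 0.0167 s
reaction-phase robot travel = 0.0500·0.2500 = 0.0125 m
robot under decel: 0.0500²/(2·3.0000) = 0.0004 m
person approaches 1.2000·(0.2500+0.0167) = 0.3200 m
residual clearance needed = 0.2000+0.0050+0.0600 = 0.2650 m
sum ≈ 0.0125+0.0004+0.3200+0.2650 ≈ 0.5979 m = S ✓

v_R_max = 1/20 m/s = 0.0500 m/s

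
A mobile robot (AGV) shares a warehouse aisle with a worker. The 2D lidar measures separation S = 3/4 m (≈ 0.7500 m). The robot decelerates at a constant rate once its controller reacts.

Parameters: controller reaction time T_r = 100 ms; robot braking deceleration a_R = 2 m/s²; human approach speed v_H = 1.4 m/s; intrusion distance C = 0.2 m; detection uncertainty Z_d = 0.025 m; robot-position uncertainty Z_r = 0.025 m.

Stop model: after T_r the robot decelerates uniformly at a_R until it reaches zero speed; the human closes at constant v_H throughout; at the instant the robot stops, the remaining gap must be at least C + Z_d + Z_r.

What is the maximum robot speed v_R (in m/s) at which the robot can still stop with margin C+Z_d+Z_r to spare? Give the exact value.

quadratic (1/4)·v² + (4/5)·v + (-9/25) = 0
  disc = (4/5)² − 4·(1/4)·(-9/25) = 1 ; √disc = 1
  v_R = (−(4/5) + 1) / (2·(1/4)) = 2/5 m/s
check:
stop time T_s = (2/5)/2 = 0.2000 s
robot covers v_R·T_r = 0.4000·0.1000 = 0.0400 m before braking
robot under decel: 0.4000²/(2·2.0000) = 0.0400 m
human closes 1.4000·0.3000 = 0.4200 m
residual clearance needed = 0.2000+0.0250+0.0250 = 0.2500 m
sum ≈ 0.0400+0.0400+0.4200+0.2500 ≈ 0.7500 m = S ✓

v_R_max = 2/5 m/s = 0.4000 m/s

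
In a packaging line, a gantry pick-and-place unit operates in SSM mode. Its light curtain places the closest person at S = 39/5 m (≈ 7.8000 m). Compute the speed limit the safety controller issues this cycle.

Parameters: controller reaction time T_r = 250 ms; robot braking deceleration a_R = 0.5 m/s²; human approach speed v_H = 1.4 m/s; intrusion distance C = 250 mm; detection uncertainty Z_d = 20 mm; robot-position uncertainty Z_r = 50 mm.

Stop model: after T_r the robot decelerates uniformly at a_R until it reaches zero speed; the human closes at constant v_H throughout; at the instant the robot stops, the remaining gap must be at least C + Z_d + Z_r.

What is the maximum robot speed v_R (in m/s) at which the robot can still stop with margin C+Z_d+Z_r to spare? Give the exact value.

collect terms ⇒ (1)·v_R² + (61/20)·v_R + (-713/100) = 0
  disc = (61/20)² − 4·(1)·(-713/100) = 15129/400 ; √disc = 123/20
  v_R = (−(61/20) + 123/20) / (2·(1)) = 31/20 m/s
check:
stop time T_s = (31/20)/(1/2) = 3.1000 s
robot in T_r: 1.5500·0.2500 = 0.3875 m
robot covers 1.5500·3.1000 − ½·0.5000·3.1000² = 2.4025 m while stopping
person approaches 1.4000·(0.2500+3.1000) = 4.6900 m
residual clearance needed = 0.2500+0.0200+0.0500 = 0.3200 m
sum ≈ 0.3875+2.4025+4.6900+0.3200 ≈ 7.8000 m = S ✓

v_R_max = 31/20 m/s = 1.5500 m/s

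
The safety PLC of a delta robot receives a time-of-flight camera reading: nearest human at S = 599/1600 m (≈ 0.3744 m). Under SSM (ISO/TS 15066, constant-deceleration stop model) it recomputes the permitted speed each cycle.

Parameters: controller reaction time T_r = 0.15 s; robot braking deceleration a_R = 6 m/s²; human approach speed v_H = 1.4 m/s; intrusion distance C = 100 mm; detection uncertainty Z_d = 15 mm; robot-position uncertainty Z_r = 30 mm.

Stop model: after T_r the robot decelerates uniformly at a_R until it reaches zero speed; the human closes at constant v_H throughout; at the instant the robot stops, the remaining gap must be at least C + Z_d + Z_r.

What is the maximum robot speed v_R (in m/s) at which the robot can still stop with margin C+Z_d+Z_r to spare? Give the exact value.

collect terms ⇒ (1/12)·v_R² + (23/60)·v_R + (-31/1600) = 0
  disc = (23/60)² − 4·(1/12)·(-31/1600) = 2209/14400 ; √disc = 47/120
  v_R = (−(23/60) + 47/120) / (2·(1/12)) = 1/20 m/s
check:
braking lasts T_s = (1/20)/6 = 0.0083 s
robot covers v_R·T_r = 0.0500·0.1500 = 0.0075 m before braking
robot covers 0.0500·0.0083 − ½·6.0000·0.0083² = 0.0002 m while stopping
human closes 1.4000·0.1583 = 0.2217 m
margins: 0.1000+0.0150+0.0300 = 0.1450 m
sum ≈ 0.0075+0.0002+0.2217+0.1450 ≈ 0.3744 m = S ✓

v_R_max = 1/20 m/s = 0.0500 m/s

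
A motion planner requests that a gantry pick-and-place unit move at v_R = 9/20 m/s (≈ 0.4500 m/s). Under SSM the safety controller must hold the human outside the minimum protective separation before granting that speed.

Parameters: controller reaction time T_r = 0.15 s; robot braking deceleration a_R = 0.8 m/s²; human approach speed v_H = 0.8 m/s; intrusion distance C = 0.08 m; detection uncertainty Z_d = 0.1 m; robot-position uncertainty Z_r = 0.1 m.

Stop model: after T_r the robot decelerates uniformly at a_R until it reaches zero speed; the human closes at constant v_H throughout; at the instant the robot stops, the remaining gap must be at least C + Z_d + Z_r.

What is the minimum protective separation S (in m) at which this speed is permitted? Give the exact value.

stop time T_s = (9/20)/(4/5) = 0.5625 s
robot covers v_R·T_r = 0.4500·0.1500 = 0.0675 m before braking
robot covers 0.4500·0.5625 − ½·0.8000·0.5625² = 0.1266 m while stopping
human over T_r+T_s: 0.8000·(0.1500+0.5625) = 0.5700 m
C+Z_d+Z_r = 0.0800+0.1000+0.1000 = 0.2800 m
S_min ≈ 0.0675+0.1266+0.5700+0.2800  ⇒  S_min = 3341/3200 m

S_min = 3341/3200 m = 1.0441 m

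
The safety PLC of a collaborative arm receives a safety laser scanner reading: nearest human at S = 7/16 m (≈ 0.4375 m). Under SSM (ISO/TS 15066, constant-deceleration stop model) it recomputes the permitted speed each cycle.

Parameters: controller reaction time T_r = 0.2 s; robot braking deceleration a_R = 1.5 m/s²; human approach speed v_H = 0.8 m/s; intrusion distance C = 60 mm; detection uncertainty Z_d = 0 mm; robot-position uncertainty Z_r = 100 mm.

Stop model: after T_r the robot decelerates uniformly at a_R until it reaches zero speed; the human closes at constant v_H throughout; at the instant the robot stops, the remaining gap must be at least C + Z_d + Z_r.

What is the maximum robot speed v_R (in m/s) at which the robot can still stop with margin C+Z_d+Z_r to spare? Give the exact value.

at the boundary: (1/3)·v² + (11/15)·v + (-47/400) = 0
  disc = (11/15)² − 4·(1/3)·(-47/400) = 25/36 ; √disc = 5/6
  v_R = (−(11/15) + 5/6) / (2·(1/3)) = 3/20 m/s
check:
T_s = v_R/a_R = (3/20)/(3/2) = 0.1000 s
robot in T_r: 0.1500·0.2000 = 0.0300 m
robot covers 0.1500·0.1000 − ½·1.5000·0.1000² = 0.0075 m while stopping
person approaches 0.8000·(0.2000+0.1000) = 0.2400 m
margins: 0.0600+0.0000+0.1000 = 0.1600 m
sum ≈ 0.0300+0.0075+0.2400+0.1600 ≈ 0.4375 m = S ✓

v_R_max = 3/20 m/s = 0.1500 m/s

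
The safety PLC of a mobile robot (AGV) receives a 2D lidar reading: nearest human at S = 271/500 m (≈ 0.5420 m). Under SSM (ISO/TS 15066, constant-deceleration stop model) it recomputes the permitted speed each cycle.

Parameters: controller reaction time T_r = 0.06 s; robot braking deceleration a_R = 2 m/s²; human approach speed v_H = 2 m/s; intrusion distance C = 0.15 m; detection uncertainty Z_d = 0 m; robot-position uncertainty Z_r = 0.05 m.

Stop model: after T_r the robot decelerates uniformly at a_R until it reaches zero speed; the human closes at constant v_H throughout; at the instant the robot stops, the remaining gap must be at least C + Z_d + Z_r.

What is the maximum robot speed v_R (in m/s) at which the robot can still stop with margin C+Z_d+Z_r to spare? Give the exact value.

v_R_max = 1/5 m/s = 0.2000 m/s

at the boundary: (1/4)·v² + (53/50)·v + (-111/500) = 0
  disc = (53/50)² − 4·(1/4)·(-111/500) = 841/625 ; √disc = 29/25
  v_R = (−(53/50) + 29/25) / (2·(1/4)) = 1/5 m/s
check:
stop time T_s = (1/5)/2 = 0.1000 s
robot in T_r: 0.2000·0.0600 = 0.0120 m
robot under decel: 0.2000²/(2·2.0000) = 0.0100 m
human over T_r+T_s: 2.0000·(0.0600+0.1000) = 0.3200 m
residual clearance needed = 0.1500+0.0000+0.0500 = 0.2000 m
sum ≈ 0.0120+0.0100+0.3200+0.2000 ≈ 0.5420 m = S ✓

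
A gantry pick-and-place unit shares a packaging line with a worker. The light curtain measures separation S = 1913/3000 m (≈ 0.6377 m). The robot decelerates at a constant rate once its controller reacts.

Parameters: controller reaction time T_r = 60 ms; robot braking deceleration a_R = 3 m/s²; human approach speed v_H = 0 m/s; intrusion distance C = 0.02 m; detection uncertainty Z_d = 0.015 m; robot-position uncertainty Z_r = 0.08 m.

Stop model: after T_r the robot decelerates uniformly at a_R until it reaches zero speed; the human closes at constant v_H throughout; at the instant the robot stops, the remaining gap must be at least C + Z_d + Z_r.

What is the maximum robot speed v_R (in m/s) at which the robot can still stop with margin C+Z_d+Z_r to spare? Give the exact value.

quadratic (1/6)·v² + (3/50)·v + (-196/375) = 0
  disc = (3/50)² − 4·(1/6)·(-196/375) = 7921/22500 ; √disc = 89/150
  v_R = (−(3/50) + 89/150) / (2·(1/6)) = 8/5 m/s
check:
braking lasts T_s = (8/5)/3 = 0.5333 s
robot covers v_R·T_r = 1.6000·0.0600 = 0.0960 m before braking
robot under decel: 1.6000²/(2·3.0000) = 0.4267 m
person approaches 0.0000·(0.0600+0.5333) = 0.0000 m
margins: 0.0200+0.0150+0.0800 = 0.1150 m
sum ≈ 0.0960+0.4267+0.0000+0.1150 ≈ 0.6377 m = S ✓

v_R_max = 8/5 m/s = 1.6000 m/s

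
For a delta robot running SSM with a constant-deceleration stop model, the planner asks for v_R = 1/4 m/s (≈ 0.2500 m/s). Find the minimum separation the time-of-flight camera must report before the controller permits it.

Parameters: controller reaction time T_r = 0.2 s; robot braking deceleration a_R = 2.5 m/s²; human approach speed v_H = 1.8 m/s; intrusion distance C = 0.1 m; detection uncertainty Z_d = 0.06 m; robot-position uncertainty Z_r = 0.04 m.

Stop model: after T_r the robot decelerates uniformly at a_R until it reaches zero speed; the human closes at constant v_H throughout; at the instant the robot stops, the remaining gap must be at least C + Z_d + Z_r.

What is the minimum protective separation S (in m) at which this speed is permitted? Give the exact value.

T_s = v_R/a_R = (1/4)/(5/2) = 0.1000 s
robot in T_r: 0.2500·0.2000 = 0.0500 m
braking distance = 0.2500²/(2·2.5000) = 0.0125 m
human over T_r+T_s: 1.8000·(0.2000+0.1000) = 0.5400 m
residual clearance needed = 0.1000+0.0600+0.0400 = 0.2000 m
S_min ≈ 0.0500+0.0125+0.5400+0.2000  ⇒  S_min = 321/400 m

S_min = 321/400 m = 0.8025 m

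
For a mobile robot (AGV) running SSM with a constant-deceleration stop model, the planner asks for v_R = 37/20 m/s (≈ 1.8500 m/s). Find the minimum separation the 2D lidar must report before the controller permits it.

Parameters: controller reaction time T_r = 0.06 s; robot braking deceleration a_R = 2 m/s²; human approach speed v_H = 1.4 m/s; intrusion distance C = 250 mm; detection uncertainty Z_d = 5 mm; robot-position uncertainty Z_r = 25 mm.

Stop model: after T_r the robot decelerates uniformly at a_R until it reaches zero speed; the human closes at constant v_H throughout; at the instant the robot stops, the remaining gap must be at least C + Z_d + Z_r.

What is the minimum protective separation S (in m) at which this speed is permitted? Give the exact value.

stop time T_s = (37/20)/2 = 0.9250 s
robot in T_r: 1.8500·0.0600 = 0.1110 m
robot covers 1.8500·0.9250 − ½·2.0000·0.9250² = 0.8556 m while stopping
person approaches 1.4000·(0.0600+0.9250) = 1.3790 m
margins: 0.2500+0.0050+0.0250 = 0.2800 m
S_min ≈ 0.1110+0.8556+1.3790+0.2800  ⇒  S_min = 4201/1600 m

S_min = 4201/1600 m = 2.6256 m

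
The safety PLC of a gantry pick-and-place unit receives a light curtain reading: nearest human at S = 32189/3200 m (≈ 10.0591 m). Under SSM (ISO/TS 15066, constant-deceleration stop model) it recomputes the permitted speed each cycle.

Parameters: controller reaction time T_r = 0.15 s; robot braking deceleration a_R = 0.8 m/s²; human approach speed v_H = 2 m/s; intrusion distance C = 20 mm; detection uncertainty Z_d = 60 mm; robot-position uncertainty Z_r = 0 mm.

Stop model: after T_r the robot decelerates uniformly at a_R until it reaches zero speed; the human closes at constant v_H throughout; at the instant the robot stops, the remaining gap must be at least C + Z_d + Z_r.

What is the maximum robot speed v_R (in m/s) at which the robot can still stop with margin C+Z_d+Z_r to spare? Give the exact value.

v_R_max = 47/20 m/s = 2.3500 m/s

at the boundary: (5/8)·v² + (53/20)·v + (-30973/3200) = 0
  disc = (53/20)² − 4·(5/8)·(-30973/3200) = 199809/6400 ; √disc = 447/80
  v_R = (−(53/20) + 447/80) / (2·(5/8)) = 47/20 m/s
check:
T_s = v_R/a_R = (47/20)/(4/5) = 2.9375 s
robot covers v_R·T_r = 2.3500·0.1500 = 0.3525 m before braking
braking distance = 2.3500²/(2·0.8000) = 3.4516 m
human closes 2.0000·3.0875 = 6.1750 m
residual clearance needed = 0.0200+0.0600+0.0000 = 0.0800 m
sum ≈ 0.3525+3.4516+6.1750+0.0800 ≈ 10.0591 m = S ✓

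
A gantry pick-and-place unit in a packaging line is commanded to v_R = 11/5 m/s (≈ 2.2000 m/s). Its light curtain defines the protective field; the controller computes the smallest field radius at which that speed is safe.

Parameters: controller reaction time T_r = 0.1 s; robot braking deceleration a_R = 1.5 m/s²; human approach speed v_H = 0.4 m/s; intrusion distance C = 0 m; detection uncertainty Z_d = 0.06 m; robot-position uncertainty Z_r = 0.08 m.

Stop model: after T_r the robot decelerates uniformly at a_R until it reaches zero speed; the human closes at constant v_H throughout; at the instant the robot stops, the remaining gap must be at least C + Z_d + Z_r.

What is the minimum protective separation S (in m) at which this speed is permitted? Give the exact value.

stop time T_s = (11/5)/(3/2) = 1.4667 s
robot in T_r: 2.2000·0.1000 = 0.2200 m
robot under decel: 2.2000²/(2·1.5000) = 1.6133 m
human over T_r+T_s: 0.4000·(0.1000+1.4667) = 0.6267 m
residual clearance needed = 0.0000+0.0600+0.0800 = 0.1400 m
S_min ≈ 0.2200+1.6133+0.6267+0.1400  ⇒  S_min = 13/5 m

S_min = 13/5 m = 2.6000 m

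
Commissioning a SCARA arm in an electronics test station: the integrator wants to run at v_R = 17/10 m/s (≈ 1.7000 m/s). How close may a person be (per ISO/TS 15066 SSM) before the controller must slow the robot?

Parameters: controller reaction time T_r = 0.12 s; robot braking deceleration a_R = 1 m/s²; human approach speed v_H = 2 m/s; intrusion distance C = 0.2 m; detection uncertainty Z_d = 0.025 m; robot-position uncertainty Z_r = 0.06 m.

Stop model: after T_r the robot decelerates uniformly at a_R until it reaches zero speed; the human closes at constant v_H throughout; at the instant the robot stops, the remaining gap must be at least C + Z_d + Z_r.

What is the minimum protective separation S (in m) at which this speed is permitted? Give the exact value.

T_s = v_R/a_R = (17/10)/1 = 1.7000 s
robot covers v_R·T_r = 1.7000·0.1200 = 0.2040 m before braking
robot under decel: 1.7000²/(2·1.0000) = 1.4450 m
person approaches 2.0000·(0.1200+1.7000) = 3.6400 m
C+Z_d+Z_r = 0.2000+0.0250+0.0600 = 0.2850 m
S_min ≈ 0.2040+1.4450+3.6400+0.2850  ⇒  S_min = 2787/500 m

S_min = 2787/500 m = 5.5740 m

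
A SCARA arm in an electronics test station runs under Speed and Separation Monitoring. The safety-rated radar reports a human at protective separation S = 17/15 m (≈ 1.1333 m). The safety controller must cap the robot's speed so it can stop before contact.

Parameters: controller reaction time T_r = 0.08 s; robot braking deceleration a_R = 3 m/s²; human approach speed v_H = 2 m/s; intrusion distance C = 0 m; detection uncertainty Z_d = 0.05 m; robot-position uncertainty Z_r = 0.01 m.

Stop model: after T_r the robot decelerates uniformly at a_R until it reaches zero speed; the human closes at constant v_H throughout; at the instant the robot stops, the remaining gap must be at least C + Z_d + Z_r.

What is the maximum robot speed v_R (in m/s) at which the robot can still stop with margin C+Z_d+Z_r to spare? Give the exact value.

at the boundary: (1/6)·v² + (56/75)·v + (-137/150) = 0
  disc = (56/75)² − 4·(1/6)·(-137/150) = 729/625 ; √disc = 27/25
  v_R = (−(56/75) + 27/25) / (2·(1/6)) = 1 m/s
check:
T_s = v_R/a_R = 1/3 = 0.3333 s
robot in T_r: 1.0000·0.0800 = 0.0800 m
braking distance = 1.0000²/(2·3.0000) = 0.1667 m
human closes 2.0000·0.4133 = 0.8267 m
margins: 0.0000+0.0500+0.0100 = 0.0600 m
sum ≈ 0.0800+0.1667+0.8267+0.0600 ≈ 1.1333 m = S ✓

v_R_max = 1 m/s = 1.0000 m/s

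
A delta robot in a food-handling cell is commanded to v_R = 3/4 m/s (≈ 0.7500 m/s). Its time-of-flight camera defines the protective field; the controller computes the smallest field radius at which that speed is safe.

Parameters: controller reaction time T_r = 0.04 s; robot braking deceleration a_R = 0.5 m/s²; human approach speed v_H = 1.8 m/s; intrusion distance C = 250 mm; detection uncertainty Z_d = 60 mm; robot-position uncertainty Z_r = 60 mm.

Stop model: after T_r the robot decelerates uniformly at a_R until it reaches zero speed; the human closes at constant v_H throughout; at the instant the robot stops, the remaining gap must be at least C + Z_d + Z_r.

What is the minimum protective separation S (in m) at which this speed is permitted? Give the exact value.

S_min = 7469/2000 m = 3.7345 m

braking lasts T_s = (3/4)/(1/2) = 1.5000 s
robot in T_r: 0.7500·0.0400 = 0.0300 m
braking distance = 0.7500²/(2·0.5000) = 0.5625 m
human closes 1.8000·1.5400 = 2.7720 m
C+Z_d+Z_r = 0.2500+0.0600+0.0600 = 0.3700 m
S_min ≈ 0.0300+0.5625+2.7720+0.3700  ⇒  S_min = 7469/2000 m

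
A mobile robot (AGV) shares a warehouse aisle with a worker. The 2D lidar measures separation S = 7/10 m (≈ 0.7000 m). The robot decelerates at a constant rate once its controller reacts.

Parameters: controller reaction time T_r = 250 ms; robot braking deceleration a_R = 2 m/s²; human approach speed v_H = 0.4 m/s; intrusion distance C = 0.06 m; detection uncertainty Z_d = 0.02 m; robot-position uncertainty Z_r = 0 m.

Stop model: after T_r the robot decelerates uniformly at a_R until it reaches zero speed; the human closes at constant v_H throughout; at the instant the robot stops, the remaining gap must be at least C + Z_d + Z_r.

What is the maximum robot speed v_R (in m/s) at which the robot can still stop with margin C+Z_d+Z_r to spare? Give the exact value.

v_R_max = 4/5 m/s = 0.8000 m/s

at the boundary: (1/4)·v² + (9/20)·v + (-13/25) = 0
  disc = (9/20)² − 4·(1/4)·(-13/25) = 289/400 ; √disc = 17/20
  v_R = (−(9/20) + 17/20) / (2·(1/4)) = 4/5 m/s
check:
braking lasts T_s = (4/5)/2 = 0.4000 s
robot in T_r: 0.8000·0.2500 = 0.2000 m
braking distance = 0.8000²/(2·2.0000) = 0.1600 m
human over T_r+T_s: 0.4000·(0.2500+0.4000) = 0.2600 m
C+Z_d+Z_r = 0.0600+0.0200+0.0000 = 0.0800 m
sum ≈ 0.2000+0.1600+0.2600+0.0800 ≈ 0.7000 m = S ✓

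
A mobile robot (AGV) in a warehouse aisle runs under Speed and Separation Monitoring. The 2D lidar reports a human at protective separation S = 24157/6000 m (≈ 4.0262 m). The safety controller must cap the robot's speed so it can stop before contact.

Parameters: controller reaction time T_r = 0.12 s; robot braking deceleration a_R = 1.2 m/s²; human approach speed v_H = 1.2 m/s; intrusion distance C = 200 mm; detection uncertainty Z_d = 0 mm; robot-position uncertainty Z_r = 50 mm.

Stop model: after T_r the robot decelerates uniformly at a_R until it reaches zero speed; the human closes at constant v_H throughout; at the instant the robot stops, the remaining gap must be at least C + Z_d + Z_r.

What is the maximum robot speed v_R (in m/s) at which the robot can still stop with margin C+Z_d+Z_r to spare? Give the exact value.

v_R_max = 19/10 m/s = 1.9000 m/s

quadratic (5/12)·v² + (28/25)·v + (-21793/6000) = 0
  disc = (28/25)² − 4·(5/12)·(-21793/6000) = 657721/90000 ; √disc = 811/300
  v_R = (−(28/25) + 811/300) / (2·(5/12)) = 19/10 m/s
check:
stop time T_s = (19/10)/(6/5) = 1.5833 s
robot covers v_R·T_r = 1.9000·0.1200 = 0.2280 m before braking
robot under decel: 1.9000²/(2·1.2000) = 1.5042 m
human over T_r+T_s: 1.2000·(0.1200+1.5833) = 2.0440 m
margins: 0.2000+0.0000+0.0500 = 0.2500 m
sum ≈ 0.2280+1.5042+2.0440+0.2500 ≈ 4.0262 m = S ✓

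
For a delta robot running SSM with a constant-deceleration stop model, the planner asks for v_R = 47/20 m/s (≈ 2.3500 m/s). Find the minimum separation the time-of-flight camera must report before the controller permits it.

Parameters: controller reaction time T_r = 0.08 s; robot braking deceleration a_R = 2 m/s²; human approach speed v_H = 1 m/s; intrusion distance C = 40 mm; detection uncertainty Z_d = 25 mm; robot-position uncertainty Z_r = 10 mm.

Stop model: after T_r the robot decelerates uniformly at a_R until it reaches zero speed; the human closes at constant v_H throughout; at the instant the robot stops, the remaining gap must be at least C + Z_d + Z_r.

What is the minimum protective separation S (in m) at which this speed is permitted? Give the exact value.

S_min = 23189/8000 m = 2.8986 m

braking lasts T_s = (47/20)/2 = 1.1750 s
robot covers v_R·T_r = 2.3500·0.0800 = 0.1880 m before braking
robot under decel: 2.3500²/(2·2.0000) = 1.3806 m
person approaches 1.0000·(0.0800+1.1750) = 1.2550 m
residual clearance needed = 0.0400+0.0250+0.0100 = 0.0750 m
S_min ≈ 0.1880+1.3806+1.2550+0.0750  ⇒  S_min = 23189/8000 m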